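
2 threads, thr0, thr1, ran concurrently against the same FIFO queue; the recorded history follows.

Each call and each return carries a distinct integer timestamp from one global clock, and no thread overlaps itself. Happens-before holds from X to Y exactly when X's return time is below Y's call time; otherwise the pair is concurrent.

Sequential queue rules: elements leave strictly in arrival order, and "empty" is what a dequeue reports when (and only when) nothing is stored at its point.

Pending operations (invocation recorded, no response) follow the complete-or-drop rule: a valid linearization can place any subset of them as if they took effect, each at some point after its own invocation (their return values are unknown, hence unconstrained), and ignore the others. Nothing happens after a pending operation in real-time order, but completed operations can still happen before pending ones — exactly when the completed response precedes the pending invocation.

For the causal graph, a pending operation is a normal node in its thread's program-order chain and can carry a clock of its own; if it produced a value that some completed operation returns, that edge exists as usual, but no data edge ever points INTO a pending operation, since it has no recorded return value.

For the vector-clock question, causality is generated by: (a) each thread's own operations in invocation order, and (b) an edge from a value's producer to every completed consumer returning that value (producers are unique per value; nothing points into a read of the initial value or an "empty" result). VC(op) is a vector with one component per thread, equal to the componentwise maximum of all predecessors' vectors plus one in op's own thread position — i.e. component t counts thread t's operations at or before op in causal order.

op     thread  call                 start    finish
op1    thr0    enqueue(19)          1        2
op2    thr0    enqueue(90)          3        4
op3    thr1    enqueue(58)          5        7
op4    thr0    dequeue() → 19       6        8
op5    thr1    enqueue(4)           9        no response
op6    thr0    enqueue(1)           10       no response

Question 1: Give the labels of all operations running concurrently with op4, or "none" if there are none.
overlap test against op4 [6,8]: concurrent iff the interval meets 6..8
op1 [1,2]: before
op2 [3,4]: before
op3 [5,7]: concurrent
op5 [9,…): after
op6 [10,…): after

op3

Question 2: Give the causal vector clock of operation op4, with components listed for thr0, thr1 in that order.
no predecessors for op3 (invoked 5): thr1 increments from zero → (0, 1)
no predecessors for op1 (invoked 1): thr0 increments from zero → (1, 0)
from VC(op3)=(0, 1), op5 (invoked 9) maxes components and bumps thr1 → (0, 2)
from VC(op1)=(1, 0), op2 (invoked 3) maxes components and bumps thr0 → (2, 0)
from VC(op1)=(1, 0), VC(op2)=(2, 0), op4 (invoked 6) maxes components and bumps thr0 → (3, 0)
from VC(op4)=(3, 0), op6 (invoked 10) maxes components and bumps thr0 → (4, 0)
target: VC(op4) = (3, 0)

(3, 0)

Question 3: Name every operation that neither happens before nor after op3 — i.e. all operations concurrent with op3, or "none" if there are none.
op3 spans [5,7]; an op avoiding the whole window 5..7 is ordered, any other is concurrent
op1 [1,2]: before
op2 [3,4]: before
op4 [6,8]: concurrent
op5 [9,…): after
op6 [10,…): after

op4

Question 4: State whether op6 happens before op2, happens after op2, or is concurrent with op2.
op6 spans [10,…), op2 spans [3,4]
resp(op2)=4 < inv(op6)=10

after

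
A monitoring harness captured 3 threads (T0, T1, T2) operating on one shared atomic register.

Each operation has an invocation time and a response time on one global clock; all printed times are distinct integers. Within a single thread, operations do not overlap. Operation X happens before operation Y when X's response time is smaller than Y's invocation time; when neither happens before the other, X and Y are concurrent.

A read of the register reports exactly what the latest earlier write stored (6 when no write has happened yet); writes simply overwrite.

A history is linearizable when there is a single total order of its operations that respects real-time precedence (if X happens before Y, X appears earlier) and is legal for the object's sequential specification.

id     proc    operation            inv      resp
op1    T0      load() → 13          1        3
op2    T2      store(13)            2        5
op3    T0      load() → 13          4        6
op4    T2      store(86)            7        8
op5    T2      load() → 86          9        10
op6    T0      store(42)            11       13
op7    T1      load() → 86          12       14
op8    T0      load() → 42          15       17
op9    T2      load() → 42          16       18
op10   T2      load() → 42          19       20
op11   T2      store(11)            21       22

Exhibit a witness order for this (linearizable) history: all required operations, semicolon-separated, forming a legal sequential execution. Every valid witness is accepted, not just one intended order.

after step 1 (op2 store(13)): value 13
after step 2 (op1 load() → 13): value 13
after step 3 (op3 load() → 13): value 13
after step 4 (op4 store(86)): value 86
after step 5 (op5 load() → 86): value 86
after step 6 (op7 load() → 86): value 86
after step 7 (op6 store(42)): value 42
after step 8 (op8 load() → 42): value 42
after step 9 (op9 load() → 42): value 42
after step 10 (op10 load() → 42): value 42
after step 11 (op11 store(11)): value 11

op2; op1; op3; op4; op5; op7; op6; op8; op9; op10; op11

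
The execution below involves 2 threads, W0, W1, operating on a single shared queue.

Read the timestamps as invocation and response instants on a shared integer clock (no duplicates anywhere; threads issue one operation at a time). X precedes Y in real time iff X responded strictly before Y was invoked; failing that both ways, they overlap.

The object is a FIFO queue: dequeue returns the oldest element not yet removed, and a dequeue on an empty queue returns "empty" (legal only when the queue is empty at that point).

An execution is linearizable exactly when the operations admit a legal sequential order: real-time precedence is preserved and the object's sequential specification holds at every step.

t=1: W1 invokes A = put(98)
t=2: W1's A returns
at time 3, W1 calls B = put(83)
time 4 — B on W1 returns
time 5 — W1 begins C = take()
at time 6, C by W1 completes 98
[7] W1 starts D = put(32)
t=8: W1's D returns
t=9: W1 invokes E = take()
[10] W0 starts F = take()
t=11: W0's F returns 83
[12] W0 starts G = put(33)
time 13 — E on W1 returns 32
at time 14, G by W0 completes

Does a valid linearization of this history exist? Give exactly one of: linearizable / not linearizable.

linearizable

a witness: A, B, C, D, F, E, G
after step 1 (A put(98)): queue <98>
after step 2 (B put(83)): queue <98,83>
after step 3 (C take() → 98): queue <83>
after step 4 (D put(32)): queue <83,32>
after step 5 (F take() → 83): queue <32>
after step 6 (E take() → 32): queue <>
after step 7 (G put(33)): queue <33>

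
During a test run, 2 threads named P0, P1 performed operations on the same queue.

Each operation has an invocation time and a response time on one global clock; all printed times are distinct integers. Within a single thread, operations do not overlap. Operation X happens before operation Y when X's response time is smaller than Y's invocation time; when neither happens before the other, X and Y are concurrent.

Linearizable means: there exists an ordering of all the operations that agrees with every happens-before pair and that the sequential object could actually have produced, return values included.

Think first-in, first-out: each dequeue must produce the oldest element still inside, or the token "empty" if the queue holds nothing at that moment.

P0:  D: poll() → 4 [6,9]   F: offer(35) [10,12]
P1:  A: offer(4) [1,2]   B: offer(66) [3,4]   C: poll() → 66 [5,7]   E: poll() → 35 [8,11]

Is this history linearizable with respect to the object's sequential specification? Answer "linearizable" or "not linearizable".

linearizable

one valid linearization: A, B, D, C, F, E
1. A offer(4), leaving queue <4>
2. B offer(66), leaving queue <4,66>
3. D poll() → 4, leaving queue <66>
4. C poll() → 66, leaving queue <>
5. F offer(35), leaving queue <35>
6. E poll() → 35, leaving queue <>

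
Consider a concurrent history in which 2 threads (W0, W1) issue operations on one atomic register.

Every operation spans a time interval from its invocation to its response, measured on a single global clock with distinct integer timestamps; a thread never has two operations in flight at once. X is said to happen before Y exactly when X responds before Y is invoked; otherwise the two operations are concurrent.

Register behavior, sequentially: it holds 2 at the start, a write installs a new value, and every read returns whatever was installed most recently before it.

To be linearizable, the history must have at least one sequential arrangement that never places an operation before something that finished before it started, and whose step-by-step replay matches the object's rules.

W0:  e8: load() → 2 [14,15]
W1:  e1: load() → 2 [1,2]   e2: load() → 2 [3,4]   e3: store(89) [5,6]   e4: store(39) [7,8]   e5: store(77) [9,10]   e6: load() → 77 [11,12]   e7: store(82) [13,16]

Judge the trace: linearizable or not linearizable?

cut after 14 events: linearizable; cut after 15 events (e8 responds, time 15): not linearizable
the sole real-time-consistent order of 7 completed operations fails the atomic register replay
no escape via the 1 pending operation (e7): every completion choice fails
sample order e1, e2, e3, e4, e5, e6, e8 (pending dropped) stalls at step 7 — e8 load() → 2 has no legal effect

not linearizable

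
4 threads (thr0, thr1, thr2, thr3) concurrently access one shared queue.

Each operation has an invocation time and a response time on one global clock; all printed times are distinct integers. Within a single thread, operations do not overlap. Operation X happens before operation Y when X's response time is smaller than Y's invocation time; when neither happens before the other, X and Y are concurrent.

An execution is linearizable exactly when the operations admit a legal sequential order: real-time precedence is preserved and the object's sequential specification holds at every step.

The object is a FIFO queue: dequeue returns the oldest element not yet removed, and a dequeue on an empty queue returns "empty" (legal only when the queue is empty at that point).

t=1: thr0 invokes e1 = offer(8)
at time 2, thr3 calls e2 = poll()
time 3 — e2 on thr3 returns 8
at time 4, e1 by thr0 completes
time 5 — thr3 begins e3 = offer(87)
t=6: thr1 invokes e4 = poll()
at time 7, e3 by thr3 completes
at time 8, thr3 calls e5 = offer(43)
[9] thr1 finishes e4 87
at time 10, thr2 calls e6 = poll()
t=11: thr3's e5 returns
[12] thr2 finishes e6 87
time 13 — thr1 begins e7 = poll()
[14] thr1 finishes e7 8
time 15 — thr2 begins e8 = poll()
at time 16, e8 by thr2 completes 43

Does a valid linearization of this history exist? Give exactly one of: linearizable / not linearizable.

already the first 12 events (up to e6's response at time 12) admit no linearization; the first 11 still do
no legal order exists: 10 real-time-consistent candidates over 6 completed queue operations, all rejected
e.g. e1, e2, e3, e4, e5, e6: illegal at step 6, since e6 poll() → 87 cannot apply there
e.g. e1, e2, e3, e4, e6, e5: illegal at step 5, since e6 poll() → 87 cannot apply there

not linearizable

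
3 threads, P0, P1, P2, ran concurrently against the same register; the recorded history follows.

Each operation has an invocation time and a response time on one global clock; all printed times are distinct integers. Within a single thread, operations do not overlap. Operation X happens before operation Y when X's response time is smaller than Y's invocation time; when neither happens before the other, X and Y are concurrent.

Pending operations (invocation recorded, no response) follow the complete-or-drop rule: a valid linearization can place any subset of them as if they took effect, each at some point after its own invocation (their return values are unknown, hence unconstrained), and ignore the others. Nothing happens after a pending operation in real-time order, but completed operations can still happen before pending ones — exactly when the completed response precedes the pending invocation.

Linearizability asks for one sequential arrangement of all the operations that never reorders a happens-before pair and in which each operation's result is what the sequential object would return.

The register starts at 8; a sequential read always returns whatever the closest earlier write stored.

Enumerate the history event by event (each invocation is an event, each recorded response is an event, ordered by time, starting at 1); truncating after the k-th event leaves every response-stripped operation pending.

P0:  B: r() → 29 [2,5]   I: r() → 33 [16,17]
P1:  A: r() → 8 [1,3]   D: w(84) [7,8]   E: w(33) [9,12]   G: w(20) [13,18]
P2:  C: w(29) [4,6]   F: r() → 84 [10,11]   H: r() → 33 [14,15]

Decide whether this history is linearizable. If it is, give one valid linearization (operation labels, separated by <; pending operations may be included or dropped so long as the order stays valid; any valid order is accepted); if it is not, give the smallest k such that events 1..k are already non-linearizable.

linearizable — witness: A < C < B < D < F < E < H < I < G

1. A r() → 8, leaving value 8
2. C w(29), leaving value 29
3. B r() → 29, leaving value 29
4. D w(84), leaving value 84
5. F r() → 84, leaving value 84
6. E w(33), leaving value 33
7. H r() → 33, leaving value 33
8. I r() → 33, leaving value 33
9. G w(20), leaving value 20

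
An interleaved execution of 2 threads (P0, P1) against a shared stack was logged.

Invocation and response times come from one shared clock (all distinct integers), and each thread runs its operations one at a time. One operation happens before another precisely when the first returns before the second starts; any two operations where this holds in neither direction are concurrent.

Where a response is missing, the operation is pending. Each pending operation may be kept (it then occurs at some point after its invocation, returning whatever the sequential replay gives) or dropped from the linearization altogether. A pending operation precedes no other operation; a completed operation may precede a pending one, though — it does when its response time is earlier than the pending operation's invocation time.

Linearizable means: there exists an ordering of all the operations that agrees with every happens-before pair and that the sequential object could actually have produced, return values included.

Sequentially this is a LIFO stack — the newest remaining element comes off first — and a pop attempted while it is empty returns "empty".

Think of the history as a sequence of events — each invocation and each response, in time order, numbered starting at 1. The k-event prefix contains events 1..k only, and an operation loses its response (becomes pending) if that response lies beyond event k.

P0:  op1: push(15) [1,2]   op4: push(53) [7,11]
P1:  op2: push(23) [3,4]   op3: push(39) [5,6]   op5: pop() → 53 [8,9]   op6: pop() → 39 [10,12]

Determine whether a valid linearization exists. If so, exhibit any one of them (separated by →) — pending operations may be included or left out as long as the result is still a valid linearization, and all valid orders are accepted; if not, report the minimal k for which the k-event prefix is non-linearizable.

linearizable — witness: op1 → op2 → op3 → op4 → op5 → op6

1. op1 push(15), leaving stack <15>
2. op2 push(23), leaving stack <15,23>
3. op3 push(39), leaving stack <15,23,39>
4. op4 push(53), leaving stack <15,23,39,53>
5. op5 pop() → 53, leaving stack <15,23,39>
6. op6 pop() → 39, leaving stack <15,23>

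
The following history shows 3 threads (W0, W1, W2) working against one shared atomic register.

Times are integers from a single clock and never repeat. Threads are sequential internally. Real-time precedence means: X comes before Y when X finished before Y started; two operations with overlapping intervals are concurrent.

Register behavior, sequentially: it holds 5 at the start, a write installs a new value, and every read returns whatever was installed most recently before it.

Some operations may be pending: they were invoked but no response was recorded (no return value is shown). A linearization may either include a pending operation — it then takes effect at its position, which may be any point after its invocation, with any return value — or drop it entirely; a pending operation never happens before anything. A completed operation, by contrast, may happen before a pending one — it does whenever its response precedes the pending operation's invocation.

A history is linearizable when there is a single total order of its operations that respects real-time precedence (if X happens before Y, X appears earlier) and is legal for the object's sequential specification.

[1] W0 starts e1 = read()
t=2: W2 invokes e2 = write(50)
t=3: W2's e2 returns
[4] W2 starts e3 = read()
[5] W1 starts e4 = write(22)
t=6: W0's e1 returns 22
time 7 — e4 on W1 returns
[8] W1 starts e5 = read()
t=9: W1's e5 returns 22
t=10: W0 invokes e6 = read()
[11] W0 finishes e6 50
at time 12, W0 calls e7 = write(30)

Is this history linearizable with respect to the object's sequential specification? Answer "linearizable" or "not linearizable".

not linearizable

already the first 11 events (up to e6's response at time 11) admit no linearization; the first 10 still do
all 3 real-time-respecting orders fail — 5 completed atomic register operations, no legal replay
including or dropping the 1 pending operation (e3) in any combination fails
e.g. e1, e2, e4, e5, e6 (pending dropped): illegal at step 1, since e1 read() → 22 cannot apply there
e.g. e2, e1, e4, e5, e6 (pending dropped): illegal at step 2, since e1 read() → 22 cannot apply there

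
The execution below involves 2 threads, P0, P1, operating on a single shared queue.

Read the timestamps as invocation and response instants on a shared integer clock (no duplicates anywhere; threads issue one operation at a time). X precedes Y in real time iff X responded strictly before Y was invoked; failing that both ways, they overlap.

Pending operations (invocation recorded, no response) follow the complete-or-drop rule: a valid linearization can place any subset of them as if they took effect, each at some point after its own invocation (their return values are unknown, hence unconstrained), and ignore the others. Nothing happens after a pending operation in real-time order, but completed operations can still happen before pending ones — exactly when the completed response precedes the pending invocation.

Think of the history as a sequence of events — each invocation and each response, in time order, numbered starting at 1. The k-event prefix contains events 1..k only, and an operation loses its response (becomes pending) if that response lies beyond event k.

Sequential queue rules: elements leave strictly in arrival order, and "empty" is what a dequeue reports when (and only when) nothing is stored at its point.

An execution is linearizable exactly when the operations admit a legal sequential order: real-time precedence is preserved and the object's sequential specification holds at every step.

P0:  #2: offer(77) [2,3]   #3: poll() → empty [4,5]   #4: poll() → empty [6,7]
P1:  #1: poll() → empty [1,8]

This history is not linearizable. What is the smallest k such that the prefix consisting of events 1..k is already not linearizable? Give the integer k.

8

one valid order for events 1..7 is #2, #1, #3, #4:
step 1: #2 offer(77) — queue <77>
step 2: #1 poll() (pending, included) — queue <>
step 3: #3 poll() → empty — queue <>
step 4: #4 poll() → empty — queue <>
adding event 8 (#1 responds at 8) leaves no legal real-time order
sample order #1, #2, #3, #4 stalls at step 3 — #3 poll() → empty has no legal effect
sample order #2, #1, #3, #4 stalls at step 2 — #1 poll() → empty has no legal effect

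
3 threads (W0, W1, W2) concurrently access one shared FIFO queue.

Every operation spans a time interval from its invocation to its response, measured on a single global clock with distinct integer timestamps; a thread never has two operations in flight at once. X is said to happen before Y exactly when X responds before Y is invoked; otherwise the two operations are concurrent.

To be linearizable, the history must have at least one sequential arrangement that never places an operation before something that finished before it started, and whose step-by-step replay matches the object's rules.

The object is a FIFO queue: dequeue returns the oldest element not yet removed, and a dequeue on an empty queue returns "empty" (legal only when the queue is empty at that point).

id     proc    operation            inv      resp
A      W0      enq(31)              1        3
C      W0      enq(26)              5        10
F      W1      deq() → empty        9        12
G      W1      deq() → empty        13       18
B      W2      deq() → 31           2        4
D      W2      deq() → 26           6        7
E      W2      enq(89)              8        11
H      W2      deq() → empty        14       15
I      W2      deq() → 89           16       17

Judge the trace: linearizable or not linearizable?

not linearizable

cut after 16 events: linearizable; cut after 17 events (I responds, time 17): not linearizable
real-time-consistent orders of the 8 completed operations: 16 — all fail the FIFO queue replay
every completion of the 1 pending operation (G) was checked; none linearizes
one such order, A, B, C, D, E, F, H, I (pending dropped), breaks at step 6 where F deq() → empty is illegal
one such order, A, B, C, D, F, E, H, I (pending dropped), breaks at step 7 where H deq() → empty is illegal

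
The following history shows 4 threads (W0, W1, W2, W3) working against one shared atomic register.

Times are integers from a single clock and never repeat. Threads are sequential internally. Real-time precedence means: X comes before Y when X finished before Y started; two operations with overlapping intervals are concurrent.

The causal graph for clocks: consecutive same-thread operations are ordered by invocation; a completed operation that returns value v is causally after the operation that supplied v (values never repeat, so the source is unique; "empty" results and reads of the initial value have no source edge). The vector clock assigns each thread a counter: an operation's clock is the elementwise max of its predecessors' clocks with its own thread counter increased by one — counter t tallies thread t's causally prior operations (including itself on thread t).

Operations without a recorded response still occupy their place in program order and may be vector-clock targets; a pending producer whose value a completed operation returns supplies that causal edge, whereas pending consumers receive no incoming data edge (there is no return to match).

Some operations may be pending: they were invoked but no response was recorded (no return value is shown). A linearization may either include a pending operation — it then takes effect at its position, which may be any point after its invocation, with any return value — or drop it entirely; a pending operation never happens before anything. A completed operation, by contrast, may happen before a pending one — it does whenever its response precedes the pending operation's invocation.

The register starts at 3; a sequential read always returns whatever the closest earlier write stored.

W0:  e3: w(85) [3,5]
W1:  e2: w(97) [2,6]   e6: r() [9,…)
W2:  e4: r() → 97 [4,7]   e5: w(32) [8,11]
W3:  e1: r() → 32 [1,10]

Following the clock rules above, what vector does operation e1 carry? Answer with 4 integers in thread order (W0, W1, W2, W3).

(0, 1, 2, 1)

invoked at 2, e2 has no predecessors; its own W1 bump gives (0, 1, 0, 0)
invoked at 3, e3 has no predecessors; its own W0 bump gives (1, 0, 0, 0)
invoked at 4, e4 merges VC(e2)=(0, 1, 0, 0) and bumps W2's slot → (0, 1, 1, 0)
invoked at 9, e6 merges VC(e2)=(0, 1, 0, 0) and bumps W1's slot → (0, 2, 0, 0)
invoked at 8, e5 merges VC(e4)=(0, 1, 1, 0) and bumps W2's slot → (0, 1, 2, 0)
invoked at 1, e1 merges VC(e5)=(0, 1, 2, 0) and bumps W3's slot → (0, 1, 2, 1)
target: VC(e1) = (0, 1, 2, 1)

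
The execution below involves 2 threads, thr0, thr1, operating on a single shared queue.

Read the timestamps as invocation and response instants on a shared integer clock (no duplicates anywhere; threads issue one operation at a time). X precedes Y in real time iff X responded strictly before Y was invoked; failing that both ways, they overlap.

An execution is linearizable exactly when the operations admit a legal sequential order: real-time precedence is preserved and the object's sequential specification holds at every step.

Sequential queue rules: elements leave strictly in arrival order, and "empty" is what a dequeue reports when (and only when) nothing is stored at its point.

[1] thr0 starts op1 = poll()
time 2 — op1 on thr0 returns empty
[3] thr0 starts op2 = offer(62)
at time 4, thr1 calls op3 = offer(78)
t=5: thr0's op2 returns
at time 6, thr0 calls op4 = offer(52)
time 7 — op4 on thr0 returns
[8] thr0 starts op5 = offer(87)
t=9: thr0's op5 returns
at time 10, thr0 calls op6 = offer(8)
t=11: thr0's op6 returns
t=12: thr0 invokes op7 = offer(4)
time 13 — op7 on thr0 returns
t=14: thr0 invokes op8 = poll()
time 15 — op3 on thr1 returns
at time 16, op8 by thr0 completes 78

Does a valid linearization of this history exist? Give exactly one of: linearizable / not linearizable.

witness order: op1, op3, op2, op4, op5, op6, op7, op8
1. op1 poll() → empty, leaving queue <>
2. op3 offer(78), leaving queue <78>
3. op2 offer(62), leaving queue <78,62>
4. op4 offer(52), leaving queue <78,62,52>
5. op5 offer(87), leaving queue <78,62,52,87>
6. op6 offer(8), leaving queue <78,62,52,87,8>
7. op7 offer(4), leaving queue <78,62,52,87,8,4>
8. op8 poll() → 78, leaving queue <62,52,87,8,4>

linearizable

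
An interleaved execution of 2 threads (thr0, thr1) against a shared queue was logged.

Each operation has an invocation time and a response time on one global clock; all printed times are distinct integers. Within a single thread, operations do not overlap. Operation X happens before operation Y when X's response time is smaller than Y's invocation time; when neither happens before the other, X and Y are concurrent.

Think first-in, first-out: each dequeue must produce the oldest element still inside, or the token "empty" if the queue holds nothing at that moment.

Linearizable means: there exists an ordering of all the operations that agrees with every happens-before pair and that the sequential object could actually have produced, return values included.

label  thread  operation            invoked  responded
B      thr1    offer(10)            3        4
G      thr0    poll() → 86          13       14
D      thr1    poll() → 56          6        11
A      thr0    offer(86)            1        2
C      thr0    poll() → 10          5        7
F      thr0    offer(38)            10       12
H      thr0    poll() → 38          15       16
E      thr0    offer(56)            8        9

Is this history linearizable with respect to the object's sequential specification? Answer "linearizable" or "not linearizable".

cut after 10 events: linearizable; cut after 11 events (D responds, time 11): not linearizable
5 completed operations, 3 real-time-consistent orders — every queue replay fails
every completion of the 1 pending operation (F) was checked; none linearizes
sample order A, B, C, D, E (pending dropped) stalls at step 3 — C poll() → 10 has no legal effect
sample order A, B, C, E, D (pending dropped) stalls at step 3 — C poll() → 10 has no legal effect

not linearizable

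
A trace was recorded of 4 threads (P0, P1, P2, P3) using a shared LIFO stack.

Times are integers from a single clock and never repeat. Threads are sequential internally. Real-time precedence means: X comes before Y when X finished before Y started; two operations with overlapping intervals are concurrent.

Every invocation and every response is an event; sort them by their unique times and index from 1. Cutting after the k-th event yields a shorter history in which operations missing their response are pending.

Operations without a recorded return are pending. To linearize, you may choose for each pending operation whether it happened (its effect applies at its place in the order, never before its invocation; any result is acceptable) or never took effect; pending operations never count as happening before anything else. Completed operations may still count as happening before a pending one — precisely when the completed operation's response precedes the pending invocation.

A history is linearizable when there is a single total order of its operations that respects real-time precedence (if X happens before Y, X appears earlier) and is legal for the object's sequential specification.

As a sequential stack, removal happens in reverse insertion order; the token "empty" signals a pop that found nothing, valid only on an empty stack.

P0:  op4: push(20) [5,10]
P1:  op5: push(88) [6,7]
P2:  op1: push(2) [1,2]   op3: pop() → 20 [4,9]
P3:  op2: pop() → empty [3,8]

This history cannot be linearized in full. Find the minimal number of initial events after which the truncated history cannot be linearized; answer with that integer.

9

one valid order for events 1..8 is op1, op3, op2, op4, op5:
1. op1 push(2), leaving stack <2>
2. op3 pop() (pending, included), leaving stack <>
3. op2 pop() → empty, leaving stack <>
4. op4 push(20) (pending, included), leaving stack <20>
5. op5 push(88), leaving stack <20,88>
once event 9 joins (op3's response, time 9), exhaustive search finds no witness
including or dropping the 1 pending operation (op4) in any combination fails
e.g. op1, op2, op3, op5 (pending dropped): illegal at step 2, since op2 pop() → empty cannot apply there
e.g. op1, op2, op5, op3 (pending dropped): illegal at step 2, since op2 pop() → empty cannot apply there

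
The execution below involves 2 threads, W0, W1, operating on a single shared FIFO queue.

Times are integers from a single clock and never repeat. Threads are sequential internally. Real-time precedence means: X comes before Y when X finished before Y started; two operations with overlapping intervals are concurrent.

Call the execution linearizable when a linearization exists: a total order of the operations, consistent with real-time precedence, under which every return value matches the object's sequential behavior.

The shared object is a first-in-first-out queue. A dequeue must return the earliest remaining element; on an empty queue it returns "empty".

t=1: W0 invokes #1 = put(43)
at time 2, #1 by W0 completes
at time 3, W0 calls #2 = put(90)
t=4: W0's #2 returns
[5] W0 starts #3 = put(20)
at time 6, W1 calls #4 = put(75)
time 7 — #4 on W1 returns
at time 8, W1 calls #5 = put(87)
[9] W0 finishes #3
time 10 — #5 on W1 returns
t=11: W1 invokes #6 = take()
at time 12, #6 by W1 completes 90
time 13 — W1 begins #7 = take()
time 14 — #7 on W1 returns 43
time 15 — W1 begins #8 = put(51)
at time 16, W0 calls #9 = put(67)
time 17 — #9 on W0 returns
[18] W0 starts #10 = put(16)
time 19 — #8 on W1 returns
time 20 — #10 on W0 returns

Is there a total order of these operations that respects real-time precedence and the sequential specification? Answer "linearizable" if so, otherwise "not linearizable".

not linearizable

the violation lands at event 12, #6's response at time 12: events 1..11 linearize, events 1..12 do not
3 orders of the 6 completed FIFO queue ops respect real time; none is legal
sample order #1, #2, #3, #4, #5, #6 stalls at step 6 — #6 take() → 90 has no legal effect
sample order #1, #2, #4, #3, #5, #6 stalls at step 6 — #6 take() → 90 has no legal effect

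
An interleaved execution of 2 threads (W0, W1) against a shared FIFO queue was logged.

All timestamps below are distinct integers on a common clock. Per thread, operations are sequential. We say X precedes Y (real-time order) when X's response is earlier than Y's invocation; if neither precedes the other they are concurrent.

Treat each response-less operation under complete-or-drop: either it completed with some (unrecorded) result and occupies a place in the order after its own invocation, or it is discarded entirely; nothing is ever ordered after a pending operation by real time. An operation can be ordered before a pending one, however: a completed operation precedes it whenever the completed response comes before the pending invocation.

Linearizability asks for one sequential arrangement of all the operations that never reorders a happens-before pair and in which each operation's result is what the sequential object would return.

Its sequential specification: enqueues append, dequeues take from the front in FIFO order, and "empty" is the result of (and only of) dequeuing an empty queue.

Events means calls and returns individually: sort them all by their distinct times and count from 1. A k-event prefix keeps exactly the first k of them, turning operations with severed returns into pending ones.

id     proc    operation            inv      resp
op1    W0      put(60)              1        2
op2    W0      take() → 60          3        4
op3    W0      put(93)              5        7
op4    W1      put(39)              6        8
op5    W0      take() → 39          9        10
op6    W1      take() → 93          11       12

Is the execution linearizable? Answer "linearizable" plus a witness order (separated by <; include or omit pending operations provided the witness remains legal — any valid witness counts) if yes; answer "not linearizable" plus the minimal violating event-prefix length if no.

step 1: op1 put(60) — queue <60>
step 2: op2 take() → 60 — queue <>
step 3: op4 put(39) — queue <39>
step 4: op3 put(93) — queue <39,93>
step 5: op5 take() → 39 — queue <93>
step 6: op6 take() → 93 — queue <>

linearizable — witness: op1 < op2 < op4 < op3 < op5 < op6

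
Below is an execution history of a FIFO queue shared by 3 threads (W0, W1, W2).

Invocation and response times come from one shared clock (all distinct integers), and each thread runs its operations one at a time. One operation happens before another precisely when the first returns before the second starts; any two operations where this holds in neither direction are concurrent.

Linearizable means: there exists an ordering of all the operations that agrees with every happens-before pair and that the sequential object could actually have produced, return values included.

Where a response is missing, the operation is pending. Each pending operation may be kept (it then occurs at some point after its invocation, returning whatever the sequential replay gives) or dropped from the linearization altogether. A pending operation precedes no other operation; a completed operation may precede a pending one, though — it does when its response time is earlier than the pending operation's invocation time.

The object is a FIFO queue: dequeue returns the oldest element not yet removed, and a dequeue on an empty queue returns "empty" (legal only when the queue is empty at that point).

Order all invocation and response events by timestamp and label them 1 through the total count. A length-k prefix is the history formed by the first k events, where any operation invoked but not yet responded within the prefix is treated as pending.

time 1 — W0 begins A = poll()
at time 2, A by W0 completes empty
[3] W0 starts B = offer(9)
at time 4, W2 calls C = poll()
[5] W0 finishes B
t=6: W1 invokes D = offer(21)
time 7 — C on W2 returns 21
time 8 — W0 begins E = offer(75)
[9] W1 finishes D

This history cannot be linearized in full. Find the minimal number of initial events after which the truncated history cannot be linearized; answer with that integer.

7

a valid linearization of events 1..6 exists, for instance A, B:
after step 1 (A poll() → empty): queue <>
after step 2 (B offer(9)): queue <9>
adding event 7 (C responds at 7) leaves no legal real-time order
including or dropping the 1 pending operation (D) in any combination fails
sample order A, B, C (pending dropped) stalls at step 3 — C poll() → 21 has no legal effect
sample order A, C, B (pending dropped) stalls at step 2 — C poll() → 21 has no legal effect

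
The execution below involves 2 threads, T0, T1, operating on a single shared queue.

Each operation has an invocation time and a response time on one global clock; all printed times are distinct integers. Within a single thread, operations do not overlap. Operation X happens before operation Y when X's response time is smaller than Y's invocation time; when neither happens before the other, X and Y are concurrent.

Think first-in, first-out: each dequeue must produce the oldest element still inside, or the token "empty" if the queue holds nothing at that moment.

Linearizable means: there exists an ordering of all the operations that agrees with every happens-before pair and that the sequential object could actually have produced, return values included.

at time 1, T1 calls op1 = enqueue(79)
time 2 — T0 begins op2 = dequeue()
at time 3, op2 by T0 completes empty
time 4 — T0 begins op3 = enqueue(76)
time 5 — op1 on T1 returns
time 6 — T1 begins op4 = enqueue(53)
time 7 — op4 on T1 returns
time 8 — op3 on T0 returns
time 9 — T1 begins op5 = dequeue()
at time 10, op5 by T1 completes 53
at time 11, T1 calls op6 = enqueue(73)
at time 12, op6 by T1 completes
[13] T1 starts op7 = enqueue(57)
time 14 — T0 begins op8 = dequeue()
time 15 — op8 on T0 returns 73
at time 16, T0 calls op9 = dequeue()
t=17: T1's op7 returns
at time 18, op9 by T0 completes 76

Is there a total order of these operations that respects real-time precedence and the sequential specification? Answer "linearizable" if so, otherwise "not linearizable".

not linearizable

through event 9 a valid linearization exists; event 10 (op5 responding at time 10) ends that
the 5 completed operations admit 5 real-time orders; each fails the queue replay
for example op1, op2, op3, op4, op5 fails at step 2: op2 dequeue() → empty is not legal there
for example op1, op2, op4, op3, op5 fails at step 2: op2 dequeue() → empty is not legal there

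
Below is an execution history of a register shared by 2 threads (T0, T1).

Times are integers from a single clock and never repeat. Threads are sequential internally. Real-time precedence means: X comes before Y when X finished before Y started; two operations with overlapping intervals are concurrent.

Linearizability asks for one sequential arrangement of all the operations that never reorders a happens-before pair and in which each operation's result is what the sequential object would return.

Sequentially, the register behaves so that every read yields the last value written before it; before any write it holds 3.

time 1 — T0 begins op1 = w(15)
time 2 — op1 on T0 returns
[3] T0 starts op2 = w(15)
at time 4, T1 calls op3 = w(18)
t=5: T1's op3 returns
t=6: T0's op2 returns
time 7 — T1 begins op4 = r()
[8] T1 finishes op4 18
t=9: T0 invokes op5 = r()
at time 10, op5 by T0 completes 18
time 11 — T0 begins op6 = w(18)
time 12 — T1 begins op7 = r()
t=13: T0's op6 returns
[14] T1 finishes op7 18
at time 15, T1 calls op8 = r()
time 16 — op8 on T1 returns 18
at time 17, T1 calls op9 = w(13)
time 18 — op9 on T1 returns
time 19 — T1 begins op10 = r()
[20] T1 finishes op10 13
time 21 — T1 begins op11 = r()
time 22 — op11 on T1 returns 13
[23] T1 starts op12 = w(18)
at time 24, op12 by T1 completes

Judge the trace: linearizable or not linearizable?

one valid linearization: op1, op2, op3, op4, op5, op6, op7, op8, op9, op10, op11, op12
step 1: op1 w(15) — value 15
step 2: op2 w(15) — value 15
step 3: op3 w(18) — value 18
step 4: op4 r() → 18 — value 18
step 5: op5 r() → 18 — value 18
step 6: op6 w(18) — value 18
step 7: op7 r() → 18 — value 18
step 8: op8 r() → 18 — value 18
step 9: op9 w(13) — value 13
step 10: op10 r() → 13 — value 13
step 11: op11 r() → 13 — value 13
step 12: op12 w(18) — value 18

linearizable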